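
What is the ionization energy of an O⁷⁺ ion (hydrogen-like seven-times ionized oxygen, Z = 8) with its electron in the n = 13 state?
5.15 eV

The ionization energy is the energy needed to remove the electron completely (n → ∞).

For a hydrogen-like ion with Z = 8, E_n = -13.6057 Z² / n² eV.

At n = 13: E_13 = -13.6057 × 8² / 13² = -5.15245 eV
At n = ∞: E_∞ = 0 eV

Ionization energy = E_∞ - E_13 = 0 - (-5.15245) = 5.15245 eV
Ionization energy ≈ 5.15 eV

This is also called the binding energy of the electron in state n = 13.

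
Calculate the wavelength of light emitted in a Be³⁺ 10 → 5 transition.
189.84690 nm

First, find the transition energy using E_n = -13.6057 Z² / n² eV:
E_10 = -13.6057 × 4² / 10² = -2.176912000 eV
E_5 = -13.6057 × 4² / 5² = -8.707648000 eV

Photon energy: |ΔE| = |E_5 - E_10| = 6.530736000 eV

Convert to wavelength using E = hc/λ with hc = 1239.84 eV·nm:
λ = hc/E = 1239.84 eV·nm / 6.530736000 eV
λ = 189.84690 nm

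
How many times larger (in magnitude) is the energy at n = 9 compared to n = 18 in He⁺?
4.00000

Using E_n = -13.6057 Z² / n² eV with Z = 2:

E_9 = -13.6057 × 2² / 9² = -54.4228 / 81 = -0.67188641975 eV
E_18 = -13.6057 × 2² / 18² = -54.4228 / 324 = -0.16797160494 eV

The ratio is:
E_9/E_18 = (-0.67188641975) / (-0.16797160494)
E_9/E_18 = (-54.4228/81) / (-54.4228/324)
E_9/E_18 = 324/81
E_9/E_18 = 4.00000
(Note: the Z² factors cancel in the ratio.)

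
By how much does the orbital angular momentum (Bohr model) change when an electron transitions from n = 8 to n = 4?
4.21829e-34 J·s (or 4ℏ)

In the Bohr model, L_n = nℏ where ℏ = 1.0545718e-34 J·s.

L_8 = 8ℏ = 8.4365744e-34 J·s
L_4 = 4ℏ = 4.2182872e-34 J·s

ΔL = L_8 - L_4 = (8 - 4)ℏ = 4ℏ
ΔL = 4 × 1.0545718e-34 J·s = 4.21829e-34 J·s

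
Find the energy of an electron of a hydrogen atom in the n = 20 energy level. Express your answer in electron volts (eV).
-0.03401 eV

The energy levels of a hydrogen-like atom are given by:
E_n = -13.6057 eV / n²

For n = 20:
E_20 = -13.6057 eV / 20²
E_20 = -13.6057 eV / 400
E_20 = -0.03401 eV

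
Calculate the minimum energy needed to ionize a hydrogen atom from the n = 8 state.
0.212589 eV

The ionization energy is the energy needed to remove the electron completely (n → ∞).

For hydrogen, E_n = -13.6057 eV / n².

At n = 8: E_8 = -13.6057 / 8² = -0.212589063 eV
At n = ∞: E_∞ = 0 eV

Ionization energy = E_∞ - E_8 = 0 - (-0.212589063) = 0.212589063 eV
Ionization energy ≈ 0.212589 eV

This is also called the binding energy of the electron in state n = 8.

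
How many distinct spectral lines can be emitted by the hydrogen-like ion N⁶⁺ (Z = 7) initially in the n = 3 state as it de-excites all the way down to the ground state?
3

The electron can occupy levels n = 1, 2, ..., 3 during de-excitation — that is m = 3 - 1 + 1 = 3 distinct levels.

The number of distinct spectral lines equals the number of ways to choose 2 of these m levels (each pair gives one possible emission transition):

Number of lines = m(m-1)/2 = 3×2/2 = 3

These correspond to all possible transitions between the 3 levels:
3 → 2, 3 → 1, 2 → 1

Each transition produces a photon with a unique energy (and thus wavelength). This count does not depend on Z.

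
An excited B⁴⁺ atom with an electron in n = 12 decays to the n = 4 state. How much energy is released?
18.90 eV

The energy levels are E_n = -13.6057 Z² eV / n².

Energy at n = 12: E_12 = -13.6057 × 5² / 12² = -2.36210 eV
Energy at n = 4: E_4 = -13.6057 × 5² / 4² = -21.25891 eV

For emission (electron falling to lower state), the photon energy is:
E_photon = E_12 - E_4 = |-2.36210 - (-21.25891)|
E_photon = 18.90 eV

This energy is carried away by the emitted photon.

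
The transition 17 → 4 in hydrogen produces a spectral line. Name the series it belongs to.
Brackett series

The spectral series in hydrogen are named based on the final (lower) energy level:
- Lyman series: n_final = 1 (ultraviolet)
- Balmer series: n_final = 2 (visible/near-UV)
- Paschen series: n_final = 3 (infrared)
- Brackett series: n_final = 4 (infrared)
- Pfund series: n_final = 5 (far infrared)

Since this transition ends at n = 4, it belongs to the Brackett series.

For reference, this 17 → 4 line has photon energy
ΔE = 13.6057 eV × (1/4² - 1/17²) = 0.8032777033 eV,
corresponding to wavelength λ = hc/ΔE = 1239.84 eV·nm / 0.8032777033 eV = 1543.4762 nm in the infrared region.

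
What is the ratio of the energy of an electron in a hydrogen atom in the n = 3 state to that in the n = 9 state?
9.0000

Using E_n = -13.6057 Z² / n² eV with Z = 1:

E_3 = -13.6057 / 3² = -13.6057 / 9 = -1.5117444444 eV
E_9 = -13.6057 / 9² = -13.6057 / 81 = -0.1679716049 eV

The ratio is:
E_3/E_9 = (-1.5117444444) / (-0.1679716049)
E_3/E_9 = (-13.6057/9) / (-13.6057/81)
E_3/E_9 = 81/9
E_3/E_9 = 9.0000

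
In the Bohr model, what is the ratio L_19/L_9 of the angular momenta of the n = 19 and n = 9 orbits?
2.1111

In the Bohr model, L_n = nℏ, so the ratio is purely the ratio of quantum numbers:

L_19/L_9 = 19ℏ / 9ℏ = 19/9 = 2.1111

The angular momentum scales linearly with n.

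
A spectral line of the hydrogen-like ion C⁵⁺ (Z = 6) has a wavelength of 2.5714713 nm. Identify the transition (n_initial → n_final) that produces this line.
n = 8 → n = 1

First, find the photon energy from the wavelength (hc = 1239.84 eV·nm):
E = hc/λ = 1239.84 eV·nm / 2.5714713 nm = 482.15199 eV

The energy levels of C⁵⁺ satisfy E_n = -13.6057 × 6² / n² eV, so an emission n_i → n_f releases
ΔE = 13.6057 × 6² × (1/n_f² − 1/n_i²) eV.

Setting ΔE equal to the photon energy:
1/n_f² − 1/n_i² = 482.15199 / (13.6057 × 6²) = 0.98437499

Since 1/n_i² must be positive, we need 1/n_f² > 0.98437499, i.e. n_f ≤ 1. For each allowed n_f, solve n_i = (1/n_f² − 0.98437499)^(−1/2) and check whether it is a whole number:
  n_f = 1: 1/n_i² = 1.00000000 − 0.98437499 = 0.01562501 → n_i = 8.000  → integer, n_i = 8 ✓

Only n_f = 1 gives an integer upper level, n_i = 8.

The transition is from n = 8 to n = 1 (emission).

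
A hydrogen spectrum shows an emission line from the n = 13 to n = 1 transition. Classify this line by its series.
Lyman series

The spectral series in hydrogen are named based on the final (lower) energy level:
- Lyman series: n_final = 1 (ultraviolet)
- Balmer series: n_final = 2 (visible/near-UV)
- Paschen series: n_final = 3 (infrared)
- Brackett series: n_final = 4 (infrared)
- Pfund series: n_final = 5 (far infrared)

Since this transition ends at n = 1, it belongs to the Lyman series.

For reference, this 13 → 1 line has photon energy
ΔE = 13.6057 eV × (1/1² - 1/13²) = 13.5252 eV,
corresponding to wavelength λ = hc/ΔE = 1239.84 eV·nm / 13.5252 eV = 91.67 nm in the ultraviolet region.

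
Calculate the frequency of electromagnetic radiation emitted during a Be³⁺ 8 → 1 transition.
5.182e+16 Hz

First, find the transition energy:
E_8 = -13.6057 × 4² / 8² = -3.4014 eV
E_1 = -13.6057 × 4² / 1² = -217.6912 eV
|ΔE| = |E_1 - E_8| = 214.2898 eV

Convert to Joules: E = 214.2898 eV × (1.602177 × 10⁻¹⁹ J/eV) = 3.43330e-17 J

Using E = hf:
f = E/h = 3.43330e-17 J / (6.62607 × 10⁻³⁴ J·s)
f = 5.182e+16 Hz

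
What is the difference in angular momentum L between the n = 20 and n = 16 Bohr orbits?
4.22e-34 J·s (or 4ℏ)

In the Bohr model, L_n = nℏ where ℏ = 1.0546e-34 J·s.

L_20 = 20ℏ = 2.1092e-33 J·s
L_16 = 16ℏ = 1.6874e-33 J·s

ΔL = L_20 - L_16 = (20 - 16)ℏ = 4ℏ
ΔL = 4 × 1.0546e-34 J·s = 4.22e-34 J·s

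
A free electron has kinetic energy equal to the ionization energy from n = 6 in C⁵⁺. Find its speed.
2.188e+06 m/s (or 0.72974% of c)

The binding energy at n = 6 for C⁵⁺ is:
E_6 = -13.6057 × 6²/6² = -13.6057000 eV
|E_6| = 13.6057000 eV

Convert to Joules:
KE = 13.6057000 eV × (1.602177 × 10⁻¹⁹ J/eV) = 2.17987e-18 J

Using KE = ½mv²:
v = √(2·KE/m_e)
v = √(2 × 2.17987e-18 J / 9.10938 × 10⁻³¹ kg)
v = 2.188e+06 m/s

This is approximately 0.72974% the speed of light.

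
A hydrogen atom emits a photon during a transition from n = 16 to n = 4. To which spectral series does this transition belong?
Brackett series

The spectral series in hydrogen are named based on the final (lower) energy level:
- Lyman series: n_final = 1 (ultraviolet)
- Balmer series: n_final = 2 (visible/near-UV)
- Paschen series: n_final = 3 (infrared)
- Brackett series: n_final = 4 (infrared)
- Pfund series: n_final = 5 (far infrared)

Since this transition ends at n = 4, it belongs to the Brackett series.

For reference, this 16 → 4 line has photon energy
ΔE = 13.6057 eV × (1/4² - 1/16²) = 0.7972089844 eV,
corresponding to wavelength λ = hc/ΔE = 1239.84 eV·nm / 0.7972089844 eV = 1555.2258 nm in the infrared region.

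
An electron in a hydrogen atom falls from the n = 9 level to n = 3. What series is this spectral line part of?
Paschen series

The spectral series in hydrogen are named based on the final (lower) energy level:
- Lyman series: n_final = 1 (ultraviolet)
- Balmer series: n_final = 2 (visible/near-UV)
- Paschen series: n_final = 3 (infrared)
- Brackett series: n_final = 4 (infrared)
- Pfund series: n_final = 5 (far infrared)

Since this transition ends at n = 3, it belongs to the Paschen series.

For reference, this 9 → 3 line has photon energy
ΔE = 13.6057 eV × (1/3² - 1/9²) = 1.34377284 eV,
corresponding to wavelength λ = hc/ΔE = 1239.84 eV·nm / 1.34377284 eV = 922.6559 nm in the infrared region.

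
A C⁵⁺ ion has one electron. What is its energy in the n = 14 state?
-2.49901 eV

For hydrogen-like ions, the energy levels scale with Z²:
E_n = -13.6057 Z² / n² eV

For C⁵⁺ (Z = 6) at n = 14:
E_14 = -13.6057 × 6² / 14²
E_14 = -13.6057 × 36 / 196
E_14 = -489.8052 / 196
E_14 = -2.49901 eV

The energy is 36 times more negative than hydrogen at the same n due to the stronger nuclear charge.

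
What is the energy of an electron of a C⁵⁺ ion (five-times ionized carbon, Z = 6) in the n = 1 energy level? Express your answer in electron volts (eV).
-489.81 eV

The energy levels of a hydrogen-like atom are given by:
E_n = -13.6057 Z² / n² eV  (with Z = 6 for C⁵⁺)

For n = 1:
E_1 = -13.6057 × 6² / 1²
E_1 = -13.6057 × 36 / 1
E_1 = -489.81 eV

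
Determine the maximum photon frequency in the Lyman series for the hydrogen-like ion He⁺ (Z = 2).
1.32e+16 Hz

The series limit corresponds to the transition from n = ∞ to n = 1.
This is the highest energy (shortest wavelength) transition in the Lyman series.

E_∞ = 0 eV
E_1 = -13.6057 × 2² / 1² = -54.4228000 eV

Energy at series limit:
ΔE = E_∞ - E_1 = 0 - (-54.4228000) = 54.4228000 eV
E = 54.4228000 eV × (1.602177 × 10⁻¹⁹ J/eV) = 8.7195e-18 J
f = E/h = 8.7195e-18 J / (6.62607 × 10⁻³⁴ J·s) = 1.32e+16 Hz

This energy equals the ionization energy from the n = 1 state of He⁺.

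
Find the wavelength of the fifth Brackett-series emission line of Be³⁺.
113.56 nm

The lines of a series are numbered from the longest wavelength (smallest ΔE) outward; the fifth line is the transition from n = n_f + 5 to n_f.
The Brackett series has all transitions ending at n_f = 4.

For Be³⁺ (Z = 4), the fifth line (ε-line) is the jump from n = 9 to n = 4:
E_9 = -13.6057 × 4² / 9² = -2.68755 eV
E_4 = -13.6057 × 4² / 4² = -13.60570 eV
ΔE = E_9 - E_4 = 10.91815 eV

λ = hc/E = 1239.84 eV·nm / 10.91815 eV
λ = 113.56 nm

This is the ε-line of the Brackett series in Be³⁺.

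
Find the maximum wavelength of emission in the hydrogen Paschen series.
1874.603 nm

The longest wavelength corresponds to the smallest energy transition in the series.
The Paschen series has all transitions ending at n_f = 3.

For H, the first line (α-line) is the jump from n = 4 to n = 3:
E_4 = -13.6057 / 4² = -0.850356250 eV
E_3 = -13.6057 / 3² = -1.511744444 eV
ΔE = E_4 - E_3 = 0.661388194 eV

λ = hc/E = 1239.84 eV·nm / 0.661388194 eV
λ = 1874.603 nm

This is the α-line of the Paschen series in H.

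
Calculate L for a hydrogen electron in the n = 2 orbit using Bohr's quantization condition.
2.1091e-34 J·s (or 2ℏ)

In the Bohr model, angular momentum is quantized:
L = nℏ

where ℏ = h/(2π) = 1.054572e-34 J·s

For n = 2:
L = 2 × 1.054572e-34 J·s
L = 2.1091e-34 J·s

This can also be written as L = 2ℏ.
The angular momentum is an integer multiple of the reduced Planck constant.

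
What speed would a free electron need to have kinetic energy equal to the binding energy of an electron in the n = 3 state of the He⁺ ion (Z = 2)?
1.4585e+06 m/s (or 0.49% of c)

The binding energy at n = 3 for He⁺ is:
E_3 = -13.6057 × 2²/3² = -6.0469778 eV
|E_3| = 6.0469778 eV

Convert to Joules:
KE = 6.0469778 eV × (1.602177 × 10⁻¹⁹ J/eV) = 9.688329e-19 J

Using KE = ½mv²:
v = √(2·KE/m_e)
v = √(2 × 9.688329e-19 J / 9.10938 × 10⁻³¹ kg)
v = 1.4585e+06 m/s

This is approximately 0.49% the speed of light.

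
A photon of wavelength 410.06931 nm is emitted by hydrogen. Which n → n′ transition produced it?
n = 6 → n = 2

First, find the photon energy from the wavelength (hc = 1239.84 eV·nm):
E = hc/λ = 1239.84 eV·nm / 410.06931 nm = 3.0234889 eV

The energy levels of hydrogen satisfy E_n = -13.6057 / n² eV, so an emission n_i → n_f releases
ΔE = 13.6057 × (1/n_f² − 1/n_i²) eV.

Setting ΔE equal to the photon energy:
1/n_f² − 1/n_i² = 3.0234889 / 13.6057 = 0.22222222

Since 1/n_i² must be positive, we need 1/n_f² > 0.22222222, i.e. n_f ≤ 2. For each allowed n_f, solve n_i = (1/n_f² − 0.22222222)^(−1/2) and check whether it is a whole number:
  n_f = 1: 1/n_i² = 1.00000000 − 0.22222222 = 0.77777778 → n_i = 1.134  (not an integer) ✗
  n_f = 2: 1/n_i² = 0.25000000 − 0.22222222 = 0.02777778 → n_i = 6.000  → integer, n_i = 6 ✓

Only n_f = 2 gives an integer upper level, n_i = 6.

The transition is from n = 6 to n = 2 (emission).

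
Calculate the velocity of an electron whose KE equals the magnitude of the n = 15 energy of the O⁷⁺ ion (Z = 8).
1.167e+06 m/s (or 0.389192% of c)

The binding energy at n = 15 for O⁷⁺ is:
E_15 = -13.6057 × 8²/15² = -3.87006578 eV
|E_15| = 3.87006578 eV

Convert to Joules:
KE = 3.87006578 eV × (1.602177 × 10⁻¹⁹ J/eV) = 6.20053e-19 J

Using KE = ½mv²:
v = √(2·KE/m_e)
v = √(2 × 6.20053e-19 J / 9.10938 × 10⁻³¹ kg)
v = 1.167e+06 m/s

This is approximately 0.389192% the speed of light.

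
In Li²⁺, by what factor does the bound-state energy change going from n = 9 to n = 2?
20.2500

Using E_n = -13.6057 Z² / n² eV with Z = 3:

E_2 = -13.6057 × 3² / 2² = -122.4513 / 4 = -30.6128250000 eV
E_9 = -13.6057 × 3² / 9² = -122.4513 / 81 = -1.5117444444 eV

The ratio is:
E_2/E_9 = (-30.6128250000) / (-1.5117444444)
E_2/E_9 = (-122.4513/4) / (-122.4513/81)
E_2/E_9 = 81/4
E_2/E_9 = 20.2500
(Note: the Z² factors cancel in the ratio.)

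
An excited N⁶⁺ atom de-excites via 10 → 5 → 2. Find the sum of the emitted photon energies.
160.003032 eV

The energy levels of N⁶⁺ are E_n = -13.6057 × 7² / n² eV.

First transition (10 → 5):
ΔE₁ = |E_5 - E_10|
ΔE₁ = |-26.667172000000 - (-6.666793000000)| = 20.000379000 eV

Second transition (5 → 2):
ΔE₂ = |E_2 - E_5|
ΔE₂ = |-166.669825000000 - (-26.667172000000)| = 140.002653000 eV

Total energy released:
E_total = ΔE₁ + ΔE₂ = 20.000379000 + 140.002653000 = 160.003032 eV

Note: This equals the direct transition 10 → 2: 160.003032 eV ✓
Energy is conserved regardless of the path taken.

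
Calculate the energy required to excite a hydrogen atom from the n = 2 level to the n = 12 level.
3.307 eV

The energy levels of a hydrogen-like atom are E_n = -13.6057 eV / n².

Energy at n = 2: E_2 = -13.6057 / 2² = -3.401425 eV
Energy at n = 12: E_12 = -13.6057 / 12² = -0.094484 eV

The excitation energy is the difference:
ΔE = E_12 - E_2
ΔE = -0.094484 - (-3.401425)
ΔE = 3.307 eV

Since this is positive, energy must be absorbed (photon absorption).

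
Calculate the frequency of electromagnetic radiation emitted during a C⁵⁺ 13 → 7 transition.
1.72e+15 Hz

First, find the transition energy:
E_13 = -13.6057 × 6² / 13² = -2.89826 eV
E_7 = -13.6057 × 6² / 7² = -9.99602 eV
|ΔE| = |E_7 - E_13| = 7.09776 eV

Convert to Joules: E = 7.09776 eV × (1.602177 × 10⁻¹⁹ J/eV) = 1.1372e-18 J

Using E = hf:
f = E/h = 1.1372e-18 J / (6.62607 × 10⁻³⁴ J·s)
f = 1.72e+15 Hz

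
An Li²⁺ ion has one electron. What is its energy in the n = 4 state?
-7.65321 eV

For hydrogen-like ions, the energy levels scale with Z²:
E_n = -13.6057 Z² / n² eV

For Li²⁺ (Z = 3) at n = 4:
E_4 = -13.6057 × 3² / 4²
E_4 = -13.6057 × 9 / 16
E_4 = -122.4513 / 16
E_4 = -7.65321 eV

The energy is 9 times more negative than hydrogen at the same n due to the stronger nuclear charge.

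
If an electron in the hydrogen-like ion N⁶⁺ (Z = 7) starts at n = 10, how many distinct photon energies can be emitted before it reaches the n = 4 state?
21

The electron can occupy levels n = 4, 5, ..., 10 during de-excitation — that is m = 10 - 4 + 1 = 7 distinct levels.

The number of distinct spectral lines equals the number of ways to choose 2 of these m levels (each pair gives one possible emission transition):

Number of lines = m(m-1)/2 = 7×6/2 = 21

These correspond to all possible transitions between the 7 levels:
10 → 9, 10 → 8, 10 → 7, 10 → 6, 10 → 5, 10 → 4, 9 → 8, 9 → 7...

Each transition produces a photon with a unique energy (and thus wavelength). This count does not depend on Z.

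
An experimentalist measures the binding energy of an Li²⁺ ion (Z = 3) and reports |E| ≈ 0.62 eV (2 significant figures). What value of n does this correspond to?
n = 14

The exact energy levels follow E_n = -13.6057 Z² / n² eV with Z = 3.

The measured value (-0.62 eV) is reported to only 2 significant figures, so we must test candidate n values and see which one matches to that precision.

Candidate energies:
  n = 12:  E = -13.6057 × 3² / 12² = -0.85036 eV
  n = 13:  E = -13.6057 × 3² / 13² = -0.72456 eV
  n = 14:  E = -13.6057 × 3² / 14² = -0.62475 eV  ← matches
  n = 15:  E = -13.6057 × 3² / 15² = -0.54423 eV
  n = 16:  E = -13.6057 × 3² / 16² = -0.47833 eV

Checking against the measurement of -0.62 eV (2 sig figs), only n = 14 agrees:
E_14 = -0.62475 eV, which rounds to -0.62 eV ✓

Therefore n = 14.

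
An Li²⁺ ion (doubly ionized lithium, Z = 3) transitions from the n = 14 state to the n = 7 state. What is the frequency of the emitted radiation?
4.532e+14 Hz

First, find the transition energy:
E_14 = -13.6057 × 3² / 14² = -0.624752 eV
E_7 = -13.6057 × 3² / 7² = -2.499006 eV
|ΔE| = |E_7 - E_14| = 1.874254 eV

Convert to Joules: E = 1.874254 eV × (1.602177 × 10⁻¹⁹ J/eV) = 3.00289e-19 J

Using E = hf:
f = E/h = 3.00289e-19 J / (6.62607 × 10⁻³⁴ J·s)
f = 4.532e+14 Hz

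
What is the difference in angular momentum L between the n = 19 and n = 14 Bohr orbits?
5.27e-34 J·s (or 5ℏ)

In the Bohr model, L_n = nℏ where ℏ = 1.0546e-34 J·s.

L_19 = 19ℏ = 2.0037e-33 J·s
L_14 = 14ℏ = 1.4764e-33 J·s

ΔL = L_19 - L_14 = (19 - 14)ℏ = 5ℏ
ΔL = 5 × 1.0546e-34 J·s = 5.27e-34 J·s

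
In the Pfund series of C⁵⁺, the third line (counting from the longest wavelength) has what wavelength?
103.8479 nm

The lines of a series are numbered from the longest wavelength (smallest ΔE) outward; the third line is the transition from n = n_f + 3 to n_f.
The Pfund series has all transitions ending at n_f = 5.

For C⁵⁺ (Z = 6), the third line (γ-line) is the jump from n = 8 to n = 5:
E_8 = -13.6057 × 6² / 8² = -7.6532063 eV
E_5 = -13.6057 × 6² / 5² = -19.5922080 eV
ΔE = E_8 - E_5 = 11.9390017 eV

λ = hc/E = 1239.84 eV·nm / 11.9390017 eV
λ = 103.8479 nm

This is the γ-line of the Pfund series in C⁵⁺.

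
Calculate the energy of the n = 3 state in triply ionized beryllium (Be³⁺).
-24.188 eV

For hydrogen-like ions, the energy levels scale with Z²:
E_n = -13.6057 Z² / n² eV

For Be³⁺ (Z = 4) at n = 3:
E_3 = -13.6057 × 4² / 3²
E_3 = -13.6057 × 16 / 9
E_3 = -217.6912 / 9
E_3 = -24.188 eV

The energy is 16 times more negative than hydrogen at the same n due to the stronger nuclear charge.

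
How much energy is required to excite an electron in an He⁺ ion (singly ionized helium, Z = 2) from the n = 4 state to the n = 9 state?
2.729539 eV

The energy levels of a hydrogen-like atom are E_n = -13.6057 Z² eV / n².

Energy at n = 4: E_4 = -13.6057 × 2² / 4² = -3.401425000 eV
Energy at n = 9: E_9 = -13.6057 × 2² / 9² = -0.671886420 eV

The excitation energy is the difference:
ΔE = E_9 - E_4
ΔE = -0.671886420 - (-3.401425000)
ΔE = 2.729539 eV

Since this is positive, energy must be absorbed (photon absorption).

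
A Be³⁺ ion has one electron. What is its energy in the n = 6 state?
-6.047 eV

For hydrogen-like ions, the energy levels scale with Z²:
E_n = -13.6057 Z² / n² eV

For Be³⁺ (Z = 4) at n = 6:
E_6 = -13.6057 × 4² / 6²
E_6 = -13.6057 × 16 / 36
E_6 = -217.6912 / 36
E_6 = -6.047 eV

The energy is 16 times more negative than hydrogen at the same n due to the stronger nuclear charge.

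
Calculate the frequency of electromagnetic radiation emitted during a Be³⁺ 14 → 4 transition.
3.0213e+15 Hz

First, find the transition energy:
E_14 = -13.6057 × 4² / 14² = -1.110669 eV
E_4 = -13.6057 × 4² / 4² = -13.605700 eV
|ΔE| = |E_4 - E_14| = 12.495031 eV

Convert to Joules: E = 12.495031 eV × (1.602177 × 10⁻¹⁹ J/eV) = 2.001925e-18 J

Using E = hf:
f = E/h = 2.001925e-18 J / (6.62607 × 10⁻³⁴ J·s)
f = 3.0213e+15 Hz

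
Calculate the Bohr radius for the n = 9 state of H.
4.2863 nm (or 42.8633 Å)

The Bohr radius formula is:
r_n = n² a₀ / Z

where a₀ = 0.0529177 nm is the Bohr radius.

For H (Z = 1) at n = 9:
r_9 = 9² × 0.0529177 nm / 1
r_9 = 81 × 0.0529177 nm / 1
r_9 = 4.28633 nm / 1
r_9 = 4.2863 nm

The electron orbits at approximately 4.2863 nm from the nucleus.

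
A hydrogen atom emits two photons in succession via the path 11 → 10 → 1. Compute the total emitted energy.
13.493 eV

The energy levels of hydrogen are E_n = -13.6057 / n² eV.

First transition (11 → 10):
ΔE₁ = |E_10 - E_11|
ΔE₁ = |-0.136057000 - (-0.112443802)| = 0.023613 eV

Second transition (10 → 1):
ΔE₂ = |E_1 - E_10|
ΔE₂ = |-13.605700000 - (-0.136057000)| = 13.469643 eV

Total energy released:
E_total = ΔE₁ + ΔE₂ = 0.023613 + 13.469643 = 13.493 eV

Note: This equals the direct transition 11 → 1: 13.493 eV ✓
Energy is conserved regardless of the path taken.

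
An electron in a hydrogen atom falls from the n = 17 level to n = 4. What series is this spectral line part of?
Brackett series

The spectral series in hydrogen are named based on the final (lower) energy level:
- Lyman series: n_final = 1 (ultraviolet)
- Balmer series: n_final = 2 (visible/near-UV)
- Paschen series: n_final = 3 (infrared)
- Brackett series: n_final = 4 (infrared)
- Pfund series: n_final = 5 (far infrared)

Since this transition ends at n = 4, it belongs to the Brackett series.

For reference, this 17 → 4 line has photon energy
ΔE = 13.6057 eV × (1/4² - 1/17²) = 0.8032777033 eV,
corresponding to wavelength λ = hc/ΔE = 1239.84 eV·nm / 0.8032777033 eV = 1543.4762 nm in the infrared region.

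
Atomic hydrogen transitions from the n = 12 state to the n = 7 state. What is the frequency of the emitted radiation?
4.429e+13 Hz

First, find the transition energy:
E_12 = -13.6057 / 12² = -0.09448403 eV
E_7 = -13.6057 / 7² = -0.27766735 eV
|ΔE| = |E_7 - E_12| = 0.18318332 eV

Convert to Joules: E = 0.18318332 eV × (1.602177 × 10⁻¹⁹ J/eV) = 2.93492e-20 J

Using E = hf:
f = E/h = 2.93492e-20 J / (6.62607 × 10⁻³⁴ J·s)
f = 4.429e+13 Hz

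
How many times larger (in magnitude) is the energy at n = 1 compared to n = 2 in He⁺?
4.000000

Using E_n = -13.6057 Z² / n² eV with Z = 2:

E_1 = -13.6057 × 2² / 1² = -54.4228 / 1 = -54.422800000000 eV
E_2 = -13.6057 × 2² / 2² = -54.4228 / 4 = -13.605700000000 eV

The ratio is:
E_1/E_2 = (-54.422800000000) / (-13.605700000000)
E_1/E_2 = (-54.4228/1) / (-54.4228/4)
E_1/E_2 = 4/1
E_1/E_2 = 4.000000
(Note: the Z² factors cancel in the ratio.)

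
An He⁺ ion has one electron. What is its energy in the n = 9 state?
-0.671886 eV

For hydrogen-like ions, the energy levels scale with Z²:
E_n = -13.6057 Z² / n² eV

For He⁺ (Z = 2) at n = 9:
E_9 = -13.6057 × 2² / 9²
E_9 = -13.6057 × 4 / 81
E_9 = -54.4228 / 81
E_9 = -0.671886 eV

The energy is 4 times more negative than hydrogen at the same n due to the stronger nuclear charge.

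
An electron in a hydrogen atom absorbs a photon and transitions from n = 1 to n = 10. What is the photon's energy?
13.46964 eV

The energy levels of a hydrogen-like atom are E_n = -13.6057 eV / n².

Energy at n = 1: E_1 = -13.6057 / 1² = -13.60570000 eV
Energy at n = 10: E_10 = -13.6057 / 10² = -0.13605700 eV

The excitation energy is the difference:
ΔE = E_10 - E_1
ΔE = -0.13605700 - (-13.60570000)
ΔE = 13.46964 eV

Since this is positive, energy must be absorbed (photon absorption).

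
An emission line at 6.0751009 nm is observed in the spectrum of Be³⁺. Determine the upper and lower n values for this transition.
n = 4 → n = 1

First, find the photon energy from the wavelength (hc = 1239.84 eV·nm):
E = hc/λ = 1239.84 eV·nm / 6.0751009 nm = 204.08550 eV

The energy levels of Be³⁺ satisfy E_n = -13.6057 × 4² / n² eV, so an emission n_i → n_f releases
ΔE = 13.6057 × 4² × (1/n_f² − 1/n_i²) eV.

Setting ΔE equal to the photon energy:
1/n_f² − 1/n_i² = 204.08550 / (13.6057 × 4²) = 0.93750000

Since 1/n_i² must be positive, we need 1/n_f² > 0.93750000, i.e. n_f ≤ 1. For each allowed n_f, solve n_i = (1/n_f² − 0.93750000)^(−1/2) and check whether it is a whole number:
  n_f = 1: 1/n_i² = 1.00000000 − 0.93750000 = 0.06250000 → n_i = 4.000  → integer, n_i = 4 ✓

Only n_f = 1 gives an integer upper level, n_i = 4.

The transition is from n = 4 to n = 1 (emission).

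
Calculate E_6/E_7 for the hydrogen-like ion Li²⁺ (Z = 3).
1.361

Using E_n = -13.6057 Z² / n² eV with Z = 3:

E_6 = -13.6057 × 3² / 6² = -122.4513 / 36 = -3.401425000 eV
E_7 = -13.6057 × 3² / 7² = -122.4513 / 49 = -2.499006122 eV

The ratio is:
E_6/E_7 = (-3.401425000) / (-2.499006122)
E_6/E_7 = (-122.4513/36) / (-122.4513/49)
E_6/E_7 = 49/36
E_6/E_7 = 1.361
(Note: the Z² factors cancel in the ratio.)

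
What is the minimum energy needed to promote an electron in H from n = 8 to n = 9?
0.04462 eV

The energy levels of a hydrogen-like atom are E_n = -13.6057 eV / n².

Energy at n = 8: E_8 = -13.6057 / 8² = -0.21258906 eV
Energy at n = 9: E_9 = -13.6057 / 9² = -0.16797160 eV

The excitation energy is the difference:
ΔE = E_9 - E_8
ΔE = -0.16797160 - (-0.21258906)
ΔE = 0.04462 eV

Since this is positive, energy must be absorbed (photon absorption).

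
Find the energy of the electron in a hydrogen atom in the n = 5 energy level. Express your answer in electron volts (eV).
-0.544228 eV

The energy levels of a hydrogen-like atom are given by:
E_n = -13.6057 eV / n²

For n = 5:
E_5 = -13.6057 eV / 5²
E_5 = -13.6057 eV / 25
E_5 = -0.544228 eV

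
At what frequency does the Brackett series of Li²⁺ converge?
1.85054e+15 Hz

The series limit corresponds to the transition from n = ∞ to n = 4.
This is the highest energy (shortest wavelength) transition in the Brackett series.

E_∞ = 0 eV
E_4 = -13.6057 × 3² / 4² = -7.65320625 eV

Energy at series limit:
ΔE = E_∞ - E_4 = 0 - (-7.65320625) = 7.65320625 eV
E = 7.65320625 eV × (1.602177 × 10⁻¹⁹ J/eV) = 1.2261791e-18 J
f = E/h = 1.2261791e-18 J / (6.62607 × 10⁻³⁴ J·s) = 1.85054e+15 Hz

This energy equals the ionization energy from the n = 4 state of Li²⁺.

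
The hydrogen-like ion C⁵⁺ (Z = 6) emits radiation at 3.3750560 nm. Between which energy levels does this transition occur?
n = 2 → n = 1

First, find the photon energy from the wavelength (hc = 1239.84 eV·nm):
E = hc/λ = 1239.84 eV·nm / 3.3750560 nm = 367.35390 eV

The energy levels of C⁵⁺ satisfy E_n = -13.6057 × 6² / n² eV, so an emission n_i → n_f releases
ΔE = 13.6057 × 6² × (1/n_f² − 1/n_i²) eV.

Setting ΔE equal to the photon energy:
1/n_f² − 1/n_i² = 367.35390 / (13.6057 × 6²) = 0.75000000

Since 1/n_i² must be positive, we need 1/n_f² > 0.75000000, i.e. n_f ≤ 1. For each allowed n_f, solve n_i = (1/n_f² − 0.75000000)^(−1/2) and check whether it is a whole number:
  n_f = 1: 1/n_i² = 1.00000000 − 0.75000000 = 0.25000000 → n_i = 2.000  → integer, n_i = 2 ✓

Only n_f = 1 gives an integer upper level, n_i = 2.

The transition is from n = 2 to n = 1 (emission).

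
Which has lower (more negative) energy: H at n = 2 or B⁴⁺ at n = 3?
B⁴⁺ at n = 3 (E = -37.793611 eV)

Using E_n = -13.6057 Z² / n² eV:

H (Z = 1) at n = 2:
E = -13.6057 × 1² / 2² = -13.6057 × 1 / 4 = -3.401425000 eV

B⁴⁺ (Z = 5) at n = 3:
E = -13.6057 × 5² / 3² = -13.6057 × 25 / 9 = -37.793611111 eV

Since -37.793611111 eV < -3.401425000 eV,
B⁴⁺ at n = 3 is more tightly bound (requires more energy to ionize).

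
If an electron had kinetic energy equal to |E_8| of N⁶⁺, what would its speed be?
1.914e+06 m/s (or 0.64% of c)

The binding energy at n = 8 for N⁶⁺ is:
E_8 = -13.6057 × 7²/8² = -10.41686 eV
|E_8| = 10.41686 eV

Convert to Joules:
KE = 10.41686 eV × (1.602177 × 10⁻¹⁹ J/eV) = 1.66897e-18 J

Using KE = ½mv²:
v = √(2·KE/m_e)
v = √(2 × 1.66897e-18 J / 9.10938 × 10⁻³¹ kg)
v = 1.914e+06 m/s

This is approximately 0.64% the speed of light.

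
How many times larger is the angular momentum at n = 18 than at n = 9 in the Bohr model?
2.00000

In the Bohr model, L_n = nℏ, so the ratio is purely the ratio of quantum numbers:

L_18/L_9 = 18ℏ / 9ℏ = 18/9 = 2.00000

The angular momentum scales linearly with n.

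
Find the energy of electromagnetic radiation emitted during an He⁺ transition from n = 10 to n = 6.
0.9675 eV

The energy levels are E_n = -13.6057 Z² eV / n².

Energy at n = 10: E_10 = -13.6057 × 2² / 10² = -0.5442280 eV
Energy at n = 6: E_6 = -13.6057 × 2² / 6² = -1.5117444 eV

For emission (electron falling to lower state), the photon energy is:
E_photon = E_10 - E_6 = |-0.5442280 - (-1.5117444)|
E_photon = 0.9675 eV

This energy is carried away by the emitted photon.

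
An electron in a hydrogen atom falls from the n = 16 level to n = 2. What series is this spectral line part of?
Balmer series

The spectral series in hydrogen are named based on the final (lower) energy level:
- Lyman series: n_final = 1 (ultraviolet)
- Balmer series: n_final = 2 (visible/near-UV)
- Paschen series: n_final = 3 (infrared)
- Brackett series: n_final = 4 (infrared)
- Pfund series: n_final = 5 (far infrared)

Since this transition ends at n = 2, it belongs to the Balmer series.

For reference, this 16 → 2 line has photon energy
ΔE = 13.6057 eV × (1/2² - 1/16²) = 3.348278 eV,
corresponding to wavelength λ = hc/ΔE = 1239.84 eV·nm / 3.348278 eV = 370.29 nm in the visible/near-UV region.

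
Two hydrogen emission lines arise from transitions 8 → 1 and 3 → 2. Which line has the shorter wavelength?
8 → 1

Calculate the energy for each transition:

Transition 8 → 1:
ΔE₁ = |E_1 - E_8| = |-13.6057/1² - (-13.6057/8²)|
ΔE₁ = |-13.60570000000 - (-0.21258906250)| = 13.39311094 eV

Transition 3 → 2:
ΔE₂ = |E_2 - E_3| = |-13.6057/2² - (-13.6057/3²)|
ΔE₂ = |-3.40142500000 - (-1.51174444444)| = 1.88968056 eV

Since 13.39311094 eV > 1.88968056 eV, the transition 8 → 1 emits the more energetic photon.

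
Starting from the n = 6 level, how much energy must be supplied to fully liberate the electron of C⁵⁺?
13.61 eV

The ionization energy is the energy needed to remove the electron completely (n → ∞).

For a hydrogen-like ion with Z = 6, E_n = -13.6057 Z² / n² eV.

At n = 6: E_6 = -13.6057 × 6² / 6² = -13.60570 eV
At n = ∞: E_∞ = 0 eV

Ionization energy = E_∞ - E_6 = 0 - (-13.60570) = 13.60570 eV
Ionization energy ≈ 13.61 eV

This is also called the binding energy of the electron in state n = 6.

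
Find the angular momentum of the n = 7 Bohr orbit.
7.3820e-34 J·s (or 7ℏ)

In the Bohr model, angular momentum is quantized:
L = nℏ

where ℏ = h/(2π) = 1.054572e-34 J·s

For n = 7:
L = 7 × 1.054572e-34 J·s
L = 7.3820e-34 J·s

This can also be written as L = 7ℏ.
The angular momentum is an integer multiple of the reduced Planck constant.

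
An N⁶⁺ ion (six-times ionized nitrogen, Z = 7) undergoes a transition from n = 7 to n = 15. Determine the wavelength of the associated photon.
116.49696 nm

First, find the transition energy using E_n = -13.6057 Z² / n² eV:
E_7 = -13.6057 × 7² / 7² = -13.60570000 eV
E_15 = -13.6057 × 7² / 15² = -2.96301911 eV

Photon energy: |ΔE| = |E_15 - E_7| = 10.64268089 eV

Convert to wavelength using E = hc/λ with hc = 1239.84 eV·nm:
λ = hc/E = 1239.84 eV·nm / 10.64268089 eV
λ = 116.49696 nm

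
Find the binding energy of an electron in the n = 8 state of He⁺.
0.85 eV

The ionization energy is the energy needed to remove the electron completely (n → ∞).

For a hydrogen-like ion with Z = 2, E_n = -13.6057 Z² / n² eV.

At n = 8: E_8 = -13.6057 × 2² / 8² = -0.85036 eV
At n = ∞: E_∞ = 0 eV

Ionization energy = E_∞ - E_8 = 0 - (-0.85036) = 0.85036 eV
Ionization energy ≈ 0.85 eV

This is also called the binding energy of the electron in state n = 8.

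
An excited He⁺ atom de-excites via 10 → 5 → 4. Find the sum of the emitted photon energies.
2.8572 eV

The energy levels of He⁺ are E_n = -13.6057 × 2² / n² eV.

First transition (10 → 5):
ΔE₁ = |E_5 - E_10|
ΔE₁ = |-2.1769120000 - (-0.5442280000)| = 1.6326840 eV

Second transition (5 → 4):
ΔE₂ = |E_4 - E_5|
ΔE₂ = |-3.4014250000 - (-2.1769120000)| = 1.2245130 eV

Total energy released:
E_total = ΔE₁ + ΔE₂ = 1.6326840 + 1.2245130 = 2.8572 eV

Note: This equals the direct transition 10 → 4: 2.8572 eV ✓
Energy is conserved regardless of the path taken.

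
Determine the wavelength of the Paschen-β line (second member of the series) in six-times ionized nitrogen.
26.152 nm

The lines of a series are numbered from the longest wavelength (smallest ΔE) outward; the second line is the transition from n = n_f + 2 to n_f.
The Paschen series has all transitions ending at n_f = 3.

For N⁶⁺ (Z = 7), the second line (β-line) is the jump from n = 5 to n = 3:
E_5 = -13.6057 × 7² / 5² = -26.66717 eV
E_3 = -13.6057 × 7² / 3² = -74.07548 eV
ΔE = E_5 - E_3 = 47.40831 eV

λ = hc/E = 1239.84 eV·nm / 47.40831 eV
λ = 26.152 nm

This is the β-line of the Paschen series in N⁶⁺.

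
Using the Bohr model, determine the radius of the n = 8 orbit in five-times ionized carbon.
0.564456 nm (or 5.644557 Å)

The Bohr radius formula is:
r_n = n² a₀ / Z

where a₀ = 0.052917721 nm is the Bohr radius.

For C⁵⁺ (Z = 6) at n = 8:
r_8 = 8² × 0.052917721 nm / 6
r_8 = 64 × 0.052917721 nm / 6
r_8 = 3.3867341 nm / 6
r_8 = 0.564456 nm

The electron orbits at approximately 0.564456 nm from the nucleus.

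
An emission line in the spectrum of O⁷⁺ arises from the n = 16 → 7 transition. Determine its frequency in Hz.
3.47e+15 Hz

First, find the transition energy:
E_16 = -13.6057 × 8² / 16² = -3.40143 eV
E_7 = -13.6057 × 8² / 7² = -17.77071 eV
|ΔE| = |E_7 - E_16| = 14.36928 eV

Convert to Joules: E = 14.36928 eV × (1.602177 × 10⁻¹⁹ J/eV) = 2.3022e-18 J

Using E = hf:
f = E/h = 2.3022e-18 J / (6.62607 × 10⁻³⁴ J·s)
f = 3.47e+15 Hz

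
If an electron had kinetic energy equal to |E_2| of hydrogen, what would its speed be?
1.0938e+06 m/s (or 0.3649% of c)

The binding energy at n = 2 for hydrogen is:
E_2 = -13.6057/2² = -3.4014250 eV
|E_2| = 3.4014250 eV

Convert to Joules:
KE = 3.4014250 eV × (1.602177 × 10⁻¹⁹ J/eV) = 5.449685e-19 J

Using KE = ½mv²:
v = √(2·KE/m_e)
v = √(2 × 5.449685e-19 J / 9.10938 × 10⁻³¹ kg)
v = 1.0938e+06 m/s

This is approximately 0.3649% the speed of light.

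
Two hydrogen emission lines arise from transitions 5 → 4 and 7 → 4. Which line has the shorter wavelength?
7 → 4

Calculate the energy for each transition:

Transition 5 → 4:
ΔE₁ = |E_4 - E_5| = |-13.6057/4² - (-13.6057/5²)|
ΔE₁ = |-0.85035625000 - (-0.54422800000)| = 0.30612825 eV

Transition 7 → 4:
ΔE₂ = |E_4 - E_7| = |-13.6057/4² - (-13.6057/7²)|
ΔE₂ = |-0.85035625000 - (-0.27766734694)| = 0.57268890 eV

Since 0.57268890 eV > 0.30612825 eV, the transition 7 → 4 emits the more energetic photon.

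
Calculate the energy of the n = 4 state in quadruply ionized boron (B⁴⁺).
-21.259 eV

For hydrogen-like ions, the energy levels scale with Z²:
E_n = -13.6057 Z² / n² eV

For B⁴⁺ (Z = 5) at n = 4:
E_4 = -13.6057 × 5² / 4²
E_4 = -13.6057 × 25 / 16
E_4 = -340.1425 / 16
E_4 = -21.259 eV

The energy is 25 times more negative than hydrogen at the same n due to the stronger nuclear charge.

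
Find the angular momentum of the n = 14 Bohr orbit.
1.476e-33 J·s (or 14ℏ)

In the Bohr model, angular momentum is quantized:
L = nℏ

where ℏ = h/(2π) = 1.05457e-34 J·s

For n = 14:
L = 14 × 1.05457e-34 J·s
L = 1.476e-33 J·s

This can also be written as L = 14ℏ.
The angular momentum is an integer multiple of the reduced Planck constant.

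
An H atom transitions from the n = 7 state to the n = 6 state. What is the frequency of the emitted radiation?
2.42e+13 Hz

First, find the transition energy:
E_7 = -13.6057 / 7² = -0.27766735 eV
E_6 = -13.6057 / 6² = -0.37793611 eV
|ΔE| = |E_6 - E_7| = 0.10026876 eV

Convert to Joules: E = 0.10026876 eV × (1.602177 × 10⁻¹⁹ J/eV) = 1.6065e-20 J

Using E = hf:
f = E/h = 1.6065e-20 J / (6.62607 × 10⁻³⁴ J·s)
f = 2.42e+13 Hz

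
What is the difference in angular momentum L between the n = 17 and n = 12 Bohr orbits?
5.273e-34 J·s (or 5ℏ)

In the Bohr model, L_n = nℏ where ℏ = 1.05457e-34 J·s.

L_17 = 17ℏ = 1.79277e-33 J·s
L_12 = 12ℏ = 1.26548e-33 J·s

ΔL = L_17 - L_12 = (17 - 12)ℏ = 5ℏ
ΔL = 5 × 1.05457e-34 J·s = 5.273e-34 J·s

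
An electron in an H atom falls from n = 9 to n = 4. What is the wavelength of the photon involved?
1816.92 nm

First, find the transition energy using E_n = -13.6057 / n² eV:
E_9 = -13.6057 / 9² = -0.16797160 eV
E_4 = -13.6057 / 4² = -0.85035625 eV

Photon energy: |ΔE| = |E_4 - E_9| = 0.68238465 eV

Convert to wavelength using E = hc/λ with hc = 1239.84 eV·nm:
λ = hc/E = 1239.84 eV·nm / 0.68238465 eV
λ = 1816.92 nm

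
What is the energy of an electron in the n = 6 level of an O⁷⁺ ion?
-24.187911 eV

For hydrogen-like ions, the energy levels scale with Z²:
E_n = -13.6057 Z² / n² eV

For O⁷⁺ (Z = 8) at n = 6:
E_6 = -13.6057 × 8² / 6²
E_6 = -13.6057 × 64 / 36
E_6 = -870.7648 / 36
E_6 = -24.187911 eV

The energy is 64 times more negative than hydrogen at the same n due to the stronger nuclear charge.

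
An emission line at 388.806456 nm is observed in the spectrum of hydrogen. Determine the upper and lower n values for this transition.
n = 8 → n = 2

First, find the photon energy from the wavelength (hc = 1239.84 eV·nm):
E = hc/λ = 1239.84 eV·nm / 388.806456 nm = 3.1888359 eV

The energy levels of hydrogen satisfy E_n = -13.6057 / n² eV, so an emission n_i → n_f releases
ΔE = 13.6057 × (1/n_f² − 1/n_i²) eV.

Setting ΔE equal to the photon energy:
1/n_f² − 1/n_i² = 3.1888359 / 13.6057 = 0.23437500

Since 1/n_i² must be positive, we need 1/n_f² > 0.23437500, i.e. n_f ≤ 2. For each allowed n_f, solve n_i = (1/n_f² − 0.23437500)^(−1/2) and check whether it is a whole number:
  n_f = 1: 1/n_i² = 1.00000000 − 0.23437500 = 0.76562500 → n_i = 1.143  (not an integer) ✗
  n_f = 2: 1/n_i² = 0.25000000 − 0.23437500 = 0.01562500 → n_i = 8.000  → integer, n_i = 8 ✓

Only n_f = 2 gives an integer upper level, n_i = 8.

The transition is from n = 8 to n = 2 (emission).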